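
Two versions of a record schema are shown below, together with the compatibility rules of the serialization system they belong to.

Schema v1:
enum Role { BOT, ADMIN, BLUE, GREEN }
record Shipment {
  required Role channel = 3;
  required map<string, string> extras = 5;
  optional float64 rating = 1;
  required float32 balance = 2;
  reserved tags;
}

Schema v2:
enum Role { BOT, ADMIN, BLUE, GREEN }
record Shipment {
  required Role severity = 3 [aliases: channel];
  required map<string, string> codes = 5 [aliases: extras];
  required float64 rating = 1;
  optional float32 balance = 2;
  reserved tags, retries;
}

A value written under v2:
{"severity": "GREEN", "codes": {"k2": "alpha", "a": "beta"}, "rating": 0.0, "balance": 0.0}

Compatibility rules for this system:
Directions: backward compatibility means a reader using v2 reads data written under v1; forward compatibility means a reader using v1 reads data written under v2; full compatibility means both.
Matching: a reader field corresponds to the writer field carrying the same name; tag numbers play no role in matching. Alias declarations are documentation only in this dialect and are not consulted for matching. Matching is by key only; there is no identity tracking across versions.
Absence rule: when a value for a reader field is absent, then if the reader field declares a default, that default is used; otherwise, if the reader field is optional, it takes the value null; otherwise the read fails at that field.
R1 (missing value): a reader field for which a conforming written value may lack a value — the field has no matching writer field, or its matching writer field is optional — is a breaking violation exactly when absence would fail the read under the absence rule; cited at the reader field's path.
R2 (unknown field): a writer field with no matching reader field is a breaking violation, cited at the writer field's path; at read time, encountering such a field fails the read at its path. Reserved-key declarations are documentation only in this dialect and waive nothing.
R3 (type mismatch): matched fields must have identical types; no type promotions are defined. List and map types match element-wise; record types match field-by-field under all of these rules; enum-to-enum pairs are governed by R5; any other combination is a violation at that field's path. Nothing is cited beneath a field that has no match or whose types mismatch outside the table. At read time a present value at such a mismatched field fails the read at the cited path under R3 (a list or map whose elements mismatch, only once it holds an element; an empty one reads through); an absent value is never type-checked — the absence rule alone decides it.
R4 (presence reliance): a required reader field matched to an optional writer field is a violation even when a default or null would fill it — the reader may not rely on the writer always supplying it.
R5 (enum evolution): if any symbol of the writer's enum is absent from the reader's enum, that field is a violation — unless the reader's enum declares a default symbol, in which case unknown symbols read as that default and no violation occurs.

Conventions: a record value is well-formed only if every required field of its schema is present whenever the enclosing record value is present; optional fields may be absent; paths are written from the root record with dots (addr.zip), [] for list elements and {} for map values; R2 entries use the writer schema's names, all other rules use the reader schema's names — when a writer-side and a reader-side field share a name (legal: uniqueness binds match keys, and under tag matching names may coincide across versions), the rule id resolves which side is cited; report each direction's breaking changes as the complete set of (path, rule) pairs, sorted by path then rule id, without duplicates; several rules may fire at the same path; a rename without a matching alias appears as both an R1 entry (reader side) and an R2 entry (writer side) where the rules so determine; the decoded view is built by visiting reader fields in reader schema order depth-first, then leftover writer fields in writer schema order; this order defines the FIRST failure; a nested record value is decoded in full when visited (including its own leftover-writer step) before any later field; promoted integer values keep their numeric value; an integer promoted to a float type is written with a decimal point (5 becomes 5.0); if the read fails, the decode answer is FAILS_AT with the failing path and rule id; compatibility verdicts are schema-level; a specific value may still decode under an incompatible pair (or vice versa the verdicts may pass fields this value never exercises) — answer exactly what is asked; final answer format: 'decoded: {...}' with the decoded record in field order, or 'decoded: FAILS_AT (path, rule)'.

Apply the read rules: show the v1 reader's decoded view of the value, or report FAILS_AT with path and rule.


each type pair in Shipment: writer, then reader
decode walk for Shipment under reader schema v1:
  read fails at channel under R1 (no fill)
  => FAILS_AT (channel, R1)
diffs on Shipment not affecting the asked answer:
  renamed field extras to codes in record Shipment (alias extras declared on the renamed field) -> affects the rule determinations only; this particular Shipment value decodes identically
  field balance in record Shipment: required changed to optional -> affects the rule determinations only; this particular Shipment value decodes identically
  field rating in record Shipment: optional changed to required -> affects the rule determinations only; this particular Shipment value decodes identically

decoded: FAILS_AT (channel, R1)


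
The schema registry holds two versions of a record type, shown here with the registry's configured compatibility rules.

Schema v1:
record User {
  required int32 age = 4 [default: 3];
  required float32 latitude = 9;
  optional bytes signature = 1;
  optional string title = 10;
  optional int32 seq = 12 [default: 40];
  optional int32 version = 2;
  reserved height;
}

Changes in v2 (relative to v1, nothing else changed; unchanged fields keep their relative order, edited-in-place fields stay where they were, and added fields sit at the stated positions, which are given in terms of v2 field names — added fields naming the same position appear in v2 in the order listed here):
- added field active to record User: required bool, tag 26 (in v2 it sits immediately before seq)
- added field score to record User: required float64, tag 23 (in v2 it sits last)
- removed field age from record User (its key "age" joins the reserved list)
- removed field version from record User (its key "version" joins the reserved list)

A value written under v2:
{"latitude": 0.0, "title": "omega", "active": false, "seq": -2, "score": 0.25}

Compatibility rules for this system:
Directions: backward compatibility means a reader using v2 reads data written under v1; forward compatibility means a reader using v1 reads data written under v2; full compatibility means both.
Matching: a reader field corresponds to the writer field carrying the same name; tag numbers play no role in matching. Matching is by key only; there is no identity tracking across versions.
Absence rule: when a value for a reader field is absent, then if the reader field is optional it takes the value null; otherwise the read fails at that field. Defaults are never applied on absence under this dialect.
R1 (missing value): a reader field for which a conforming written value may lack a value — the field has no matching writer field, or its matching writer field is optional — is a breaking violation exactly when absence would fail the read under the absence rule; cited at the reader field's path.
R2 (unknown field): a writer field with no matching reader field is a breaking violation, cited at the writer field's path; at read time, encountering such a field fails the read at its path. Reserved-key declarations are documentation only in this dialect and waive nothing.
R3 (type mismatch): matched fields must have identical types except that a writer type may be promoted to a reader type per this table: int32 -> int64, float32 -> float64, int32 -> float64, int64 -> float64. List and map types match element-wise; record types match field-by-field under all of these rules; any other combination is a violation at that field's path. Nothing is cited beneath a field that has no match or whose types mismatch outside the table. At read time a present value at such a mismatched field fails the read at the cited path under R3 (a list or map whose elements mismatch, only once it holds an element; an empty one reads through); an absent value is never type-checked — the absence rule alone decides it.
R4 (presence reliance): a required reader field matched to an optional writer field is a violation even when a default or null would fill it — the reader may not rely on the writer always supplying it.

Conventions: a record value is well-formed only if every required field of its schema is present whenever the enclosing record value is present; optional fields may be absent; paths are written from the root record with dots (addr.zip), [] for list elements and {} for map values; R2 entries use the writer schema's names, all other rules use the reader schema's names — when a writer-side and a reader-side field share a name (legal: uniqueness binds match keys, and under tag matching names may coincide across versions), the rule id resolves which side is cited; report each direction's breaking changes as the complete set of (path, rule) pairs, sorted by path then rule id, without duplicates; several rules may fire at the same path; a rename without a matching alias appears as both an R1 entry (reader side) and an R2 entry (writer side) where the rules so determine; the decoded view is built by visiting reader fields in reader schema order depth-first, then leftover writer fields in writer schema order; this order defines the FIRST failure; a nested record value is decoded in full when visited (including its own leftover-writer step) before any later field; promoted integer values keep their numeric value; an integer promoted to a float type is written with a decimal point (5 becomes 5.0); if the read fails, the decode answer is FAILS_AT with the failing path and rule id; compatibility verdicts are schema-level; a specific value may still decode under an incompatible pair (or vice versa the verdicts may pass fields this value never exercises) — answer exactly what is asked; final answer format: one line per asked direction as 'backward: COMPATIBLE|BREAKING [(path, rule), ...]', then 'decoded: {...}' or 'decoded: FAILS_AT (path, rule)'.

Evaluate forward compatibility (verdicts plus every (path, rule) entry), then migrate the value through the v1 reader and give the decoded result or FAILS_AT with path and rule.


forward: BREAKING [(active, R2), (age, R1), (score, R2)]; decoded: FAILS_AT (age, R1)

the writer's type comes first in each User pair
forward on User — v1 reading data written by v2:
  age: no writer-side match
  writer required, float32 -> float32: reader latitude maps from writer latitude
  writer optional, bytes -> bytes: reader signature maps from writer signature
  writer optional, string -> string: reader title maps from writer title
  writer optional, int32 -> int32: reader seq maps from writer seq
  version: no writer-side match
  leftover writer field: active
  leftover writer field: score
  breaking: (active, R2)
  breaking: (age, R1)
  breaking: (score, R2)
  => forward: BREAKING (3)
migrating the User value to v1:
  read fails at age under R1 (no fill)
  => FAILS_AT (age, R1)
the other User changes do not affect what is asked:
  removed field version from record User (its key "version" joins the reserved list) -> affects backward compatibility only, which is not asked


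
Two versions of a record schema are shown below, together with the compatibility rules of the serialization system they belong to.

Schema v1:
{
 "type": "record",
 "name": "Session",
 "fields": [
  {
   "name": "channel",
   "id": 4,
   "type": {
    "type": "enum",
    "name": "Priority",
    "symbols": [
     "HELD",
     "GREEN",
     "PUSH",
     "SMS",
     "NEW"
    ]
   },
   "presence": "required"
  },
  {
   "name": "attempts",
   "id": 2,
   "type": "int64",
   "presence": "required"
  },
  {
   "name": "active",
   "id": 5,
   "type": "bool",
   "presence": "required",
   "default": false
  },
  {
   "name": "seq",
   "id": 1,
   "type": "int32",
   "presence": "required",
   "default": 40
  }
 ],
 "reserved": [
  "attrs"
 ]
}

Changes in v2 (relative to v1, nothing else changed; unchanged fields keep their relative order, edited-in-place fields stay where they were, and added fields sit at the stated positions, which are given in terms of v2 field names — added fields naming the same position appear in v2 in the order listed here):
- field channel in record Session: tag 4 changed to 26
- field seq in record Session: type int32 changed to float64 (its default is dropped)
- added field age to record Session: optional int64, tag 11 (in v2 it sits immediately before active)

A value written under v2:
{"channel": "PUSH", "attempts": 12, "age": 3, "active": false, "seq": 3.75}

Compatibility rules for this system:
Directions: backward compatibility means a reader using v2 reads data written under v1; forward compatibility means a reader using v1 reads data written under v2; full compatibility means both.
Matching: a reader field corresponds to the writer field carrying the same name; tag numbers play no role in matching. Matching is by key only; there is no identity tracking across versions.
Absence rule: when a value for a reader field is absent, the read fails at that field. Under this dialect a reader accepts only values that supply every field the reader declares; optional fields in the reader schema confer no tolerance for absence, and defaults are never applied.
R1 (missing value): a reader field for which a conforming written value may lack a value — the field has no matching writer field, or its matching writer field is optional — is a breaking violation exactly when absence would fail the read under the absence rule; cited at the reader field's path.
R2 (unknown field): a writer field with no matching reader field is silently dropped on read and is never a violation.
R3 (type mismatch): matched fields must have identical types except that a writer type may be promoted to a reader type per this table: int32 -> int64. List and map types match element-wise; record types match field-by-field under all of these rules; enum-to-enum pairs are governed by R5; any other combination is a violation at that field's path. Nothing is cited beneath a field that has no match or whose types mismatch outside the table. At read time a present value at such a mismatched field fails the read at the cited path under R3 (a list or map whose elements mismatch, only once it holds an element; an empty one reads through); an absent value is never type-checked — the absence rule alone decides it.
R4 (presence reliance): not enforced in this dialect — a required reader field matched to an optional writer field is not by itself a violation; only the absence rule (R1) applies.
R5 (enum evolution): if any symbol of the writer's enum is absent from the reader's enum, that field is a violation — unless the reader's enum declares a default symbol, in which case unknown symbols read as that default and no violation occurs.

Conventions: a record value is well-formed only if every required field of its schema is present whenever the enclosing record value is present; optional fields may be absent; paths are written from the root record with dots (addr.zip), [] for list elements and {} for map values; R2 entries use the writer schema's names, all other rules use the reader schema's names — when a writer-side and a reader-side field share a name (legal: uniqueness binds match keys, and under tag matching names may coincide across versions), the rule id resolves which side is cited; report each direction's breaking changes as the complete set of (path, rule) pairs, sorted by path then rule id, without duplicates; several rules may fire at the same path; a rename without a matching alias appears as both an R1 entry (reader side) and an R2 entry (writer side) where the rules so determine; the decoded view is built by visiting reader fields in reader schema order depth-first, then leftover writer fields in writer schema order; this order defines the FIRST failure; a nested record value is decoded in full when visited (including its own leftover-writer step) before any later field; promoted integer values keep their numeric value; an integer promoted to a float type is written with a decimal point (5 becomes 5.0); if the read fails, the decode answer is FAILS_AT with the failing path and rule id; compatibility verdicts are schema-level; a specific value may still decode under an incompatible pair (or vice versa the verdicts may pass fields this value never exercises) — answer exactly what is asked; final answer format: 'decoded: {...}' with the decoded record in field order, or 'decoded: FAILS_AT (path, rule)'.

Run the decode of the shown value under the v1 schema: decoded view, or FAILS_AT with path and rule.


decoded: FAILS_AT (seq, R3)

in Session below, arrows point writer -> reader
migrating the Session value to v1:
  channel := "PUSH"
  attempts := 12
  active := false
  read fails at seq under R3
  => FAILS_AT (seq, R3)
ruling out the remaining Session differences:
  field channel in record Session: tag 4 changed to 26 -> no rule fires on it and the decoded Session view is identical with or without it
  added field age to record Session: optional int64, tag 11 (in v2 it sits immediately before active) -> shifts the Session verdicts, not this decode


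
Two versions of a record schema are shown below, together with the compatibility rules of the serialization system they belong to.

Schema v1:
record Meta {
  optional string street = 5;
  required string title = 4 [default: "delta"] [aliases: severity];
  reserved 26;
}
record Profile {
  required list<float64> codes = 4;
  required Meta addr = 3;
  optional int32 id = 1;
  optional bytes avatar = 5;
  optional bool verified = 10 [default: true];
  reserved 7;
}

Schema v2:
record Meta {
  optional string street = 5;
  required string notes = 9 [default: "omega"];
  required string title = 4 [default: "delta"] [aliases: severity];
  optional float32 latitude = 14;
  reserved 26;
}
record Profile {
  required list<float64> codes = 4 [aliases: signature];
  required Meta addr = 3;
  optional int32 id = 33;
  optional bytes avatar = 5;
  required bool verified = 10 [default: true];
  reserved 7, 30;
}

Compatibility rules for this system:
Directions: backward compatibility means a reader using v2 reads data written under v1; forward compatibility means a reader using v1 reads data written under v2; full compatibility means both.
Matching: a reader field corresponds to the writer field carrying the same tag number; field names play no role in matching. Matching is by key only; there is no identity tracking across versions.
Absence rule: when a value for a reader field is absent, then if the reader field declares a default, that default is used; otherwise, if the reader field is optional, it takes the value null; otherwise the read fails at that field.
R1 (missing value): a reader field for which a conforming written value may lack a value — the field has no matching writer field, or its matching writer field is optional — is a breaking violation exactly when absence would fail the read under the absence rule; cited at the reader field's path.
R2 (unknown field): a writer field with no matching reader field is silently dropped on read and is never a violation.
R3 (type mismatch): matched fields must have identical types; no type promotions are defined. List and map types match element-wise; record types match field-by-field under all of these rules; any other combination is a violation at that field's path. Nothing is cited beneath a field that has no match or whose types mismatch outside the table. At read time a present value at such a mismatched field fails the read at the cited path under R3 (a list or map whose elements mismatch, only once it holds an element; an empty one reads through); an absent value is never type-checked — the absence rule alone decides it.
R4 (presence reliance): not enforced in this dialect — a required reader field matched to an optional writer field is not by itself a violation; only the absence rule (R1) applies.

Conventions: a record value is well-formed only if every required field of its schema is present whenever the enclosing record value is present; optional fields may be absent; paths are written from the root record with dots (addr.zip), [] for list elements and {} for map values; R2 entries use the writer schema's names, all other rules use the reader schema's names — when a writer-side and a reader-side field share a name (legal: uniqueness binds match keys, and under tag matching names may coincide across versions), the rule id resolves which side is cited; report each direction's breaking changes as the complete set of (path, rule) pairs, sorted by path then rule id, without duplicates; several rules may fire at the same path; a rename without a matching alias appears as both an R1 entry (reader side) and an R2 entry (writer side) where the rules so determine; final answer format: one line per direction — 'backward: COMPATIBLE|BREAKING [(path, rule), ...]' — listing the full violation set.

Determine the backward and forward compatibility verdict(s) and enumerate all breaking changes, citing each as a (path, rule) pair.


in Profile below, arrows point writer -> reader
backward on Profile — v2 reading data written by v1:
  codes: list<float64> -> list<float64>, writer required; from codes
  addr: Meta -> Meta, writer required; from addr
  no writer field matches reader id
  avatar: bytes -> bytes, writer optional; from avatar
  verified: bool -> bool, writer optional; from verified
  id (writer side), unknown to reader
  addr.street: string -> string, writer optional; from addr.street
  no writer field matches reader addr.notes
  addr.title: string -> string, writer required; from addr.title
  no writer field matches reader addr.latitude
  => backward verdict for Profile: COMPATIBLE, no violations
forward on Profile — v1 reading data written by v2:
  codes: list<float64> -> list<float64>, writer required; from codes
  addr: Meta -> Meta, writer required; from addr
  no writer field matches reader id
  avatar: bytes -> bytes, writer optional; from avatar
  verified: bool -> bool, writer required; from verified
  id (writer side), unknown to reader
  addr.street: string -> string, writer optional; from addr.street
  addr.title: string -> string, writer required; from addr.title
  addr.notes (writer side), unknown to reader
  addr.latitude (writer side), unknown to reader
  => forward verdict for Profile: COMPATIBLE, no violations

backward: COMPATIBLE []; forward: COMPATIBLE []


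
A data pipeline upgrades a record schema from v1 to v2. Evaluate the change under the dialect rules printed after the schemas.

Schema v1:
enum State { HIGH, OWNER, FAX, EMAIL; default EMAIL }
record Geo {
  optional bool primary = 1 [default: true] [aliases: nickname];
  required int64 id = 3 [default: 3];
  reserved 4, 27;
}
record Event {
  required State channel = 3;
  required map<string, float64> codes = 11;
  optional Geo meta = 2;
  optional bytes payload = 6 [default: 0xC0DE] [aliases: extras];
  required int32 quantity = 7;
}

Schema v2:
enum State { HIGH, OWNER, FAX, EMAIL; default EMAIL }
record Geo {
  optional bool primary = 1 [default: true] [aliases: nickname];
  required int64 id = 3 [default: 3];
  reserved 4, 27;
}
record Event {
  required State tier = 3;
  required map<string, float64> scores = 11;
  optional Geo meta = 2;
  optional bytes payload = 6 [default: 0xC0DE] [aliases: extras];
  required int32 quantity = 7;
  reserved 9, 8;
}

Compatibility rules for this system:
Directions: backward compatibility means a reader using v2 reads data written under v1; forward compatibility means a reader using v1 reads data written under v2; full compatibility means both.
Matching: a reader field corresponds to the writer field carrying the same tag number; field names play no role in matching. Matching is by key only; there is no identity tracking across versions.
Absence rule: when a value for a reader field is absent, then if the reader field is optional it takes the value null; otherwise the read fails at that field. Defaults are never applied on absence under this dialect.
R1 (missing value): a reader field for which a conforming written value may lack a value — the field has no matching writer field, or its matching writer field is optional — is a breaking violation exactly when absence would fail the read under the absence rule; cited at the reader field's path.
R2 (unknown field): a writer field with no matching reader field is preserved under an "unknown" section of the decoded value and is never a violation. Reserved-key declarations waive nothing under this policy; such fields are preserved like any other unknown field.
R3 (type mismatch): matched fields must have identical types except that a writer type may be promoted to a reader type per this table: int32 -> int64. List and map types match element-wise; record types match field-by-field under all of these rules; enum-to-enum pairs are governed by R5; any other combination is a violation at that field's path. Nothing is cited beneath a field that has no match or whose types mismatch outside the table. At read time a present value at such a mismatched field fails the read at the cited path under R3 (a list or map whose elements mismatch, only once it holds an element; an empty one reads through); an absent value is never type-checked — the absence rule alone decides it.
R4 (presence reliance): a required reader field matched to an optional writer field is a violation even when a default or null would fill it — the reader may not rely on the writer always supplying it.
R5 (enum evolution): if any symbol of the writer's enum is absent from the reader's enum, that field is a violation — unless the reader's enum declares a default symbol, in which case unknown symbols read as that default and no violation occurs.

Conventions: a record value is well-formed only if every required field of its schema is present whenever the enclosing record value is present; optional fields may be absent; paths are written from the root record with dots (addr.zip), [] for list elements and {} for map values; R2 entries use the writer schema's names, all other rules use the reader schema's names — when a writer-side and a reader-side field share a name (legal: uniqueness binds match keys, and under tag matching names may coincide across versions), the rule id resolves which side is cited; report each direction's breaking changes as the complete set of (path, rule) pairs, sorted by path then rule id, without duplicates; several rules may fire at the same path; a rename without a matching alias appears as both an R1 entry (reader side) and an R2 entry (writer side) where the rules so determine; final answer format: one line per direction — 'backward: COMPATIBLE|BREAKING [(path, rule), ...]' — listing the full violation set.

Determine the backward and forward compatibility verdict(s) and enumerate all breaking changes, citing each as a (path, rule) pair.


arrows below run writer -> reader for Event
backward for Event (reader v2, writer v1):
  State -> State, writer required: tier aligns to channel
  map<string, float64> -> map<string, float64>, writer required: scores aligns to codes
  Geo -> Geo, writer optional: meta aligns to meta
  bytes -> bytes, writer optional: payload aligns to payload
  int32 -> int32, writer required: quantity aligns to quantity
  bool -> bool, writer optional: meta.primary aligns to meta.primary
  int64 -> int64, writer required: meta.id aligns to meta.id
  => backward verdict for Event: COMPATIBLE, no violations
forward for Event (reader v1, writer v2):
  State -> State, writer required: channel aligns to tier
  map<string, float64> -> map<string, float64>, writer required: codes aligns to scores
  Geo -> Geo, writer optional: meta aligns to meta
  bytes -> bytes, writer optional: payload aligns to payload
  int32 -> int32, writer required: quantity aligns to quantity
  bool -> bool, writer optional: meta.primary aligns to meta.primary
  int64 -> int64, writer required: meta.id aligns to meta.id
  => forward verdict for Event: COMPATIBLE, no violations

backward: COMPATIBLE []; forward: COMPATIBLE []


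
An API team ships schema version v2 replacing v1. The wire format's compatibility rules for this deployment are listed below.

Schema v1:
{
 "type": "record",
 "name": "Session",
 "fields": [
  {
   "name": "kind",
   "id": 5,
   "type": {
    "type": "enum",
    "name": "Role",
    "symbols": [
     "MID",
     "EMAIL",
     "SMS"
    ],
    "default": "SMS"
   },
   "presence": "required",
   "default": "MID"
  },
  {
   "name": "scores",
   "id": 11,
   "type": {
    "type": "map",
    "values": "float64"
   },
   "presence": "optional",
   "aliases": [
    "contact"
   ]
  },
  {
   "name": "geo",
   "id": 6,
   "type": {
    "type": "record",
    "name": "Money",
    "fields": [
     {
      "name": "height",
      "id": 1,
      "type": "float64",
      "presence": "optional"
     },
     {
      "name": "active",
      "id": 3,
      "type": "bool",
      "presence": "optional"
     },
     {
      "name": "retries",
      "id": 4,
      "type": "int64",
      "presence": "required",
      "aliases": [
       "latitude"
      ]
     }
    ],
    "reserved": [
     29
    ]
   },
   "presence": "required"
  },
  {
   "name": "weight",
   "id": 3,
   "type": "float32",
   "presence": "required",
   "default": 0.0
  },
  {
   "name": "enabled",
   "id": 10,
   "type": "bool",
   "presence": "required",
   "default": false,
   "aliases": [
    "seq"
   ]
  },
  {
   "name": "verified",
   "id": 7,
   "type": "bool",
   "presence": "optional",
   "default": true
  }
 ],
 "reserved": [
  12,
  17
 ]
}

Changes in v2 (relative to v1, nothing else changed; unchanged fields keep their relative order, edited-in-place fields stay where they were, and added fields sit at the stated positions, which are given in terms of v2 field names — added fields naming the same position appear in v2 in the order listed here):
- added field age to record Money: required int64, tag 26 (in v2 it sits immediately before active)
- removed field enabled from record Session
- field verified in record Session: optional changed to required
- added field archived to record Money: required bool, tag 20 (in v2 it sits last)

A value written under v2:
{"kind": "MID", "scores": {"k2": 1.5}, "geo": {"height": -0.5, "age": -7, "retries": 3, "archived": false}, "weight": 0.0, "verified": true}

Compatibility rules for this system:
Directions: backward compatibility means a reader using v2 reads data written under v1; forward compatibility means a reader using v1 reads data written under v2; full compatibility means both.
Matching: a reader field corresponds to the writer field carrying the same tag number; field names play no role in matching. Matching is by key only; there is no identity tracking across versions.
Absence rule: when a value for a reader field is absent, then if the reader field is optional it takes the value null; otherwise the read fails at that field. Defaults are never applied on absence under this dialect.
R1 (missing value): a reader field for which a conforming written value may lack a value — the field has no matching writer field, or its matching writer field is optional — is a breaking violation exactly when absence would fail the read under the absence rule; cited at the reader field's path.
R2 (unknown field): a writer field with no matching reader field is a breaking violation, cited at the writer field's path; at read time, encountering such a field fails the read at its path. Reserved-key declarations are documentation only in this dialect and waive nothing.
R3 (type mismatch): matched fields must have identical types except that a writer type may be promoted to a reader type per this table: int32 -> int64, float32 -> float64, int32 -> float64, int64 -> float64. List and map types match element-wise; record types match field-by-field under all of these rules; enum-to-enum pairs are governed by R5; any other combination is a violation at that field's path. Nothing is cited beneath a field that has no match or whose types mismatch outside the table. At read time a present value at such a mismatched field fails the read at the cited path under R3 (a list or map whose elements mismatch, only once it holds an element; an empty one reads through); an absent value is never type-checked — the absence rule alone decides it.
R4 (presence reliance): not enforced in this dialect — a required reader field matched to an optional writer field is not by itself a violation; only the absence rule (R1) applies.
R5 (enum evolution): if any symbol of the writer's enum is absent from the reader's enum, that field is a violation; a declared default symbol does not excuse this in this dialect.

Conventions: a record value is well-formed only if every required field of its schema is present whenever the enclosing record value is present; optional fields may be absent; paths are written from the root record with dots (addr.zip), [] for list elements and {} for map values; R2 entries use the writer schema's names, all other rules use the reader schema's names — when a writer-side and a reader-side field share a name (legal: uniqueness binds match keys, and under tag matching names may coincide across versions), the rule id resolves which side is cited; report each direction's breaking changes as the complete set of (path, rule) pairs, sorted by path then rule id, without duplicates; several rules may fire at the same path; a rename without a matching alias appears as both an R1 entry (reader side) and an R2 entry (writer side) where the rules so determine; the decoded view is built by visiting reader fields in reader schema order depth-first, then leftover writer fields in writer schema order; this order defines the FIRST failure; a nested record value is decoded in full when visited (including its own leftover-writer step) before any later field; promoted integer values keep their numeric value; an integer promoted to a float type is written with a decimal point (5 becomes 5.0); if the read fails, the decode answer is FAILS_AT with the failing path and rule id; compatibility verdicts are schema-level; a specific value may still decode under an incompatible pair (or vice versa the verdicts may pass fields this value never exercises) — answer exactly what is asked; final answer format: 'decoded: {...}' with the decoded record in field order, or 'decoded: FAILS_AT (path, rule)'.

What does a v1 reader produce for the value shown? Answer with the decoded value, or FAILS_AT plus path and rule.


the writer's type comes first in each Session pair
decode (reader v1):
  kind := "MID"
  scores := {"k2": 1.5}
  geo.height := -0.5
  geo.active := null (missing; optional => null)
  geo.retries := 3
  read fails at geo.age under R2 (unknown field)
  => FAILS_AT (geo.age, R2)
the rest of the Session diff is inert for this question:
  added field archived to record Money: required bool, tag 20 (in v2 it sits last) -> changes Session's schema-level verdicts only — the decode of this value is the same
  removed field enabled from record Session -> changes Session's schema-level verdicts only — the decode of this value is the same
  field verified in record Session: optional changed to required -> changes Session's schema-level verdicts only — the decode of this value is the same

decoded: FAILS_AT (geo.age, R2)


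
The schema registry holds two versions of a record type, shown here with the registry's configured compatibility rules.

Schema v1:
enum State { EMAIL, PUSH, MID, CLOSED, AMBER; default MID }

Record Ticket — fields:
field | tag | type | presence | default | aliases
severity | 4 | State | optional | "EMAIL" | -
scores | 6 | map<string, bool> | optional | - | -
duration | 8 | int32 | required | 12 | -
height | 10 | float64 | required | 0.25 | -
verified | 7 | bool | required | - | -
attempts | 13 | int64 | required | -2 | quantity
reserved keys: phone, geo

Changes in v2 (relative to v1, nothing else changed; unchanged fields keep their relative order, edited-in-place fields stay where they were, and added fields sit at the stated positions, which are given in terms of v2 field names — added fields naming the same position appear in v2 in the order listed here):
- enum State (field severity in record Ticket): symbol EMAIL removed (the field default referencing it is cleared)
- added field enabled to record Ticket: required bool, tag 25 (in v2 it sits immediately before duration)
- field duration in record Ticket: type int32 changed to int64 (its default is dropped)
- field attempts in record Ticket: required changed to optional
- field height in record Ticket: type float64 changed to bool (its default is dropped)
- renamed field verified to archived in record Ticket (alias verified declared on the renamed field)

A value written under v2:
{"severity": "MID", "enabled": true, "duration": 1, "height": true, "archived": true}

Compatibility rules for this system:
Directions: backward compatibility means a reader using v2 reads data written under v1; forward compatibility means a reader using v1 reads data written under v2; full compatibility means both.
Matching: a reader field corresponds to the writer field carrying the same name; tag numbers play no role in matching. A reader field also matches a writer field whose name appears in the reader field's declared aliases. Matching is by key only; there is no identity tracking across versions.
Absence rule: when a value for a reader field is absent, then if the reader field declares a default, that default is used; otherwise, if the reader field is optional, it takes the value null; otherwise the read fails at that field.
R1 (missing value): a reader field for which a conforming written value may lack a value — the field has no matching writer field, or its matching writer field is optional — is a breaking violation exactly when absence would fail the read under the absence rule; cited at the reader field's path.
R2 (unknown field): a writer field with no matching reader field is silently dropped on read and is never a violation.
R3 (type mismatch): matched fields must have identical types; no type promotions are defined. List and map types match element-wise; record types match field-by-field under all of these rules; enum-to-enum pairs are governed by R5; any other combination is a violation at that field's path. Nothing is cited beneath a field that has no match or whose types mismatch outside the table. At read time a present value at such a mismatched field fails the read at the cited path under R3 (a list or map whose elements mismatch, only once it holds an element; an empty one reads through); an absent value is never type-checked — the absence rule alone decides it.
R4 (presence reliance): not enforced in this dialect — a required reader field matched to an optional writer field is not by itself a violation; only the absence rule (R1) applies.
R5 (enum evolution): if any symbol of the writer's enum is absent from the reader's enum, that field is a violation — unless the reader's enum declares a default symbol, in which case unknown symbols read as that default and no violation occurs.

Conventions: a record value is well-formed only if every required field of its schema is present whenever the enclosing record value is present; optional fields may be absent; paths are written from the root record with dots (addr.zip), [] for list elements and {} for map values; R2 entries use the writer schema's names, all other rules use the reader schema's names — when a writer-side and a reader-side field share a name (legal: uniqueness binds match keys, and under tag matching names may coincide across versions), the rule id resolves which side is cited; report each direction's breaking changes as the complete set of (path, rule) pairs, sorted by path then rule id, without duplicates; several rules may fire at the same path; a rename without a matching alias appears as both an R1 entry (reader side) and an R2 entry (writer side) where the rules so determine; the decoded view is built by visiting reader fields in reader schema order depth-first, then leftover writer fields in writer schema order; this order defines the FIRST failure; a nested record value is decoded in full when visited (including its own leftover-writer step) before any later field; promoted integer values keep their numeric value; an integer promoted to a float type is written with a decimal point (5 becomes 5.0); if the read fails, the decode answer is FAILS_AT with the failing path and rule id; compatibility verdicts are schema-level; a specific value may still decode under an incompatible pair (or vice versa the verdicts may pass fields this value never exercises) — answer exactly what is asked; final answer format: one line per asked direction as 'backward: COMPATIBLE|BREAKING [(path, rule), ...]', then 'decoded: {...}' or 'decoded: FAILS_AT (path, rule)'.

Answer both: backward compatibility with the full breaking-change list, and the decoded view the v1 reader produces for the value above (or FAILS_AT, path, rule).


backward: BREAKING [(duration, R3), (enabled, R1), (height, R3)]; decoded: FAILS_AT (duration, R3)

the writer's type comes first in each Ticket pair
backward on Ticket — v2 reading data written by v1:
  severity: paired with writer severity (State -> State; writer optional)
  scores: paired with writer scores (map<string, bool> -> map<string, bool>; writer optional)
  no writer field matches reader enabled
  duration: paired with writer duration (int32 -> int64; writer required)
  height: paired with writer height (float64 -> bool; writer required)
  archived: paired with writer verified (bool -> bool; writer required)
  attempts: paired with writer attempts (int64 -> int64; writer required)
  rule R3 violated at duration
  rule R1 violated at enabled
  rule R3 violated at height
  => 3 violation(s): backward is BREAKING for Ticket
migrating the Ticket value to v1:
  severity := "MID"
  scores := null (not supplied -> null)
  read fails at duration under R3
  => FAILS_AT (duration, R3)
checking off the Ticket differences that do not matter here:
  enum State (field severity in record Ticket): symbol EMAIL removed (the field default referencing it is cleared) -> inert for the asked Ticket verdict: nothing fires
  field attempts in record Ticket: required changed to optional -> inert for the asked Ticket verdict: nothing fires
  renamed field verified to archived in record Ticket (alias verified declared on the renamed field) -> matters only for Ticket's forward compatibility — outside the asked direction
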